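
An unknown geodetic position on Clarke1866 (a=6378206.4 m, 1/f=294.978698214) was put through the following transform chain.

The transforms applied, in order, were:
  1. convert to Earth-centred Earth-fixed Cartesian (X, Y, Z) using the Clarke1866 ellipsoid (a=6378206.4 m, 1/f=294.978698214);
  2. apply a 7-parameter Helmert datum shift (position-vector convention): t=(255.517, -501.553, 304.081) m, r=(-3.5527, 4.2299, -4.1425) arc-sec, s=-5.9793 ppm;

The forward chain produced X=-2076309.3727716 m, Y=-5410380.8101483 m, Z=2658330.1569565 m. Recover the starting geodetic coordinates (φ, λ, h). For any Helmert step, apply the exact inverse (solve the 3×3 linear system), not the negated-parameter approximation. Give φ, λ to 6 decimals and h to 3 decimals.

start: X=-2076309.3728, Y=-5410380.8101, Z=2658330.1570 m
→ Helmert⁻¹: X=-2076523.1611, Y=-5409999.0880, Z=2657906.2040
→ geod (Bowring, a=6378206.400): φ=24.78720700°, λ=-110.99833000°, h=871.9150 m

φ=24.787207°, λ=-110.998330°, h=871.915 m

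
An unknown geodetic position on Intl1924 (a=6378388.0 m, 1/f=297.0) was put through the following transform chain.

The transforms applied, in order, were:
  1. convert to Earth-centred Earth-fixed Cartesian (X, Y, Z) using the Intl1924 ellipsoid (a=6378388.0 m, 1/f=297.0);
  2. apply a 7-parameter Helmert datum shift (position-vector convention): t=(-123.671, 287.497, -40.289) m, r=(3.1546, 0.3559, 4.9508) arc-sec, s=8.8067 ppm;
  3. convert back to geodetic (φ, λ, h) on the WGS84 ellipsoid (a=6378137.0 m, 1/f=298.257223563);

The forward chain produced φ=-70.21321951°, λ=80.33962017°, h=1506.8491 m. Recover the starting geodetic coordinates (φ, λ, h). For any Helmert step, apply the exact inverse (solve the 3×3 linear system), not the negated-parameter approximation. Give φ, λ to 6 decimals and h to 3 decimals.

start: φ=-70.213220°, λ=80.339620°, h=1506.849 m
→ ECEF (a=6378137.000, f=1/298.257223563): X=363483.2303, Y=2135354.3134, Z=-5980552.0791
→ Helmert⁻¹: X=363665.2616, Y=2134947.8197, Z=-5980491.1463
→ geod (Bowring, a=6378388.000): φ=-70.21667900°, λ=80.33306800°, h=1154.0820 m

φ=-70.216679°, λ=80.333068°, h=1154.082 m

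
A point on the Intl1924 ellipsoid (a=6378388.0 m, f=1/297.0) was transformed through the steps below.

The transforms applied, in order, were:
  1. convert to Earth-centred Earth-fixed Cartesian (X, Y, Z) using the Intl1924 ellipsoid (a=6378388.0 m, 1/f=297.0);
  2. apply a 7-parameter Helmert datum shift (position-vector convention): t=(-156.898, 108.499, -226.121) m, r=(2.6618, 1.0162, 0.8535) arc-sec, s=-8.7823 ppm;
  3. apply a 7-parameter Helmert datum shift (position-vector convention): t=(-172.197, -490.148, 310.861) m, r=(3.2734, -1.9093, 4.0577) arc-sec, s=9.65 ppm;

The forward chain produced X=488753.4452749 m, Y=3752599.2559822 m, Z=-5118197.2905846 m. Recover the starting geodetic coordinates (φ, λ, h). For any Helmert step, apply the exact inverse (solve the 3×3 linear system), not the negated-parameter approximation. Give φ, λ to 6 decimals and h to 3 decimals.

start: X=488753.4453, Y=3752599.2560, Z=-5118197.2906 m
→ Helmert⁻¹: X=488947.3737, Y=3752962.3379, Z=-5118522.8435
→ Helmert⁻¹: X=489149.3126, Y=3752818.7222, Z=-5118387.6927
→ geod (Bowring, a=6378388.000): φ=-53.70512400°, λ=82.57382800°, h=1117.3530 m

φ=-53.705124°, λ=82.573828°, h=1117.353 m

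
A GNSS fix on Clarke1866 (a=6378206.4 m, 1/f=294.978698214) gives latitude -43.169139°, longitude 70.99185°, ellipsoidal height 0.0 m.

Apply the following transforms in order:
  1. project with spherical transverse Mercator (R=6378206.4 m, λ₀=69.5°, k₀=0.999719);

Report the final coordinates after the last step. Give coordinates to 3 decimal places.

start: φ=-43.169139°, λ=70.991850°, h=0.000 m
→ tm (R=6378206.4, λ₀=69.5°): E=121090.6353, N=-4805347.1496

E=121090.635 m, N=-4805347.150 m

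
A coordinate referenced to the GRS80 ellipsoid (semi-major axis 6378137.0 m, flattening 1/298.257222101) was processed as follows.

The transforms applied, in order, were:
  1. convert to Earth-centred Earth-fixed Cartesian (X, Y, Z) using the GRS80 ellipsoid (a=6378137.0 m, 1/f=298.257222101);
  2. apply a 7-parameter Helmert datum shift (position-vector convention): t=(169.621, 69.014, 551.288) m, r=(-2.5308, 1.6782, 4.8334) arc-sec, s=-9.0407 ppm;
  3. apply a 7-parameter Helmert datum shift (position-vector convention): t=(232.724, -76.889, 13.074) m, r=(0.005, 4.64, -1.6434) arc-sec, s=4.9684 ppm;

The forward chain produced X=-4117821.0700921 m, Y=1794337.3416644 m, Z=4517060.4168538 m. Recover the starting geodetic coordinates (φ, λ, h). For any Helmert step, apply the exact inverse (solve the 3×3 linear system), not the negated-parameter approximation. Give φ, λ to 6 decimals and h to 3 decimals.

φ=45.345828°, λ=156.457296°, h=2765.611 m

start: X=-4117821.0701, Y=1794337.3417, Z=4517060.4169 m
→ Helmert⁻¹: X=-4118149.2406, Y=1794372.6138, Z=4516932.2177
→ Helmert⁻¹: X=-4118350.7933, Y=1794360.9121, Z=4516410.2701
→ geod (Bowring, a=6378137.000): φ=45.34582800°, λ=156.45729600°, h=2765.6110 m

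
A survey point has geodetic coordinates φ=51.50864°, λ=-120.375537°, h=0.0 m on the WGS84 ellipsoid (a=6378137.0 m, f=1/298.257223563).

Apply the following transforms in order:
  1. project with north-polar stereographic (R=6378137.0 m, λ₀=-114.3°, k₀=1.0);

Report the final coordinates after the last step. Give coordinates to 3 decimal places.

E=-471368.073 m, N=-4428596.303 m

start: φ=51.508640°, λ=-120.375537°, h=0.000 m
→ stereo (R=6378137.0, λ₀=-114.3°): E=-471368.0725, N=-4428596.3032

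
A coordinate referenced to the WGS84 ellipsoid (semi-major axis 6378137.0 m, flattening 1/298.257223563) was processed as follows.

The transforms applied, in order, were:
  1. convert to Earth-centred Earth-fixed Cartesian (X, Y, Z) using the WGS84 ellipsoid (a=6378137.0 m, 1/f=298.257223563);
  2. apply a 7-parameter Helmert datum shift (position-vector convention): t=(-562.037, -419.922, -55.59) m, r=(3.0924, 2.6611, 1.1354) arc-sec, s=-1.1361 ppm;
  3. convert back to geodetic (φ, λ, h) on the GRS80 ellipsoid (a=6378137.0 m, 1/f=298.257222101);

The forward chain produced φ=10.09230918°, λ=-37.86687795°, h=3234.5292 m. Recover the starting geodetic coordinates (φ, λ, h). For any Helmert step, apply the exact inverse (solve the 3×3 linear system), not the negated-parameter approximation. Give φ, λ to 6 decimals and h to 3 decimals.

start: φ=10.092309°, λ=-37.866878°, h=3234.529 m
→ ECEF (a=6378137.000, f=1/298.257222101): X=4960263.7148, Y=-3856856.7735, Z=1110868.9417
→ Helmert⁻¹: X=4960795.8257, Y=-3856451.8826, Z=1111047.6123
→ geod (Bowring, a=6378137.000): φ=10.09362700°, λ=-37.86098500°, h=3434.7540 m

φ=10.093627°, λ=-37.860985°, h=3434.754 m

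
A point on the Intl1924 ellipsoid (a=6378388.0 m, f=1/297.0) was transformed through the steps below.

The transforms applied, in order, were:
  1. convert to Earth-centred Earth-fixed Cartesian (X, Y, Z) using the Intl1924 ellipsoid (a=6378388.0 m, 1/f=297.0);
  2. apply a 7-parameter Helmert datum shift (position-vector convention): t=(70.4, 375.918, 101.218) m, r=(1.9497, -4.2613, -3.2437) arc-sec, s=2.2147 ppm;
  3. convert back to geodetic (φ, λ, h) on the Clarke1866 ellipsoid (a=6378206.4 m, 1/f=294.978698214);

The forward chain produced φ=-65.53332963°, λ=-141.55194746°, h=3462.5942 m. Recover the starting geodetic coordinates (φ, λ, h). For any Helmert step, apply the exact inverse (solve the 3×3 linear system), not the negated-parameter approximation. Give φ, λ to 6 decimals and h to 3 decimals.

start: φ=-65.533330°, λ=-141.551947°, h=3462.594 m
→ ECEF (a=6378206.400, f=1/294.978698214): X=-2075793.6549, Y=-1648090.2222, Z=-5785550.4817
→ Helmert⁻¹: X=-2075953.0590, Y=-1648549.8233, Z=-5785580.4156
→ geod (Bowring, a=6378388.000): φ=-65.52909800°, λ=-141.54631000°, h=3356.9900 m

φ=-65.529098°, λ=-141.546310°, h=3356.990 m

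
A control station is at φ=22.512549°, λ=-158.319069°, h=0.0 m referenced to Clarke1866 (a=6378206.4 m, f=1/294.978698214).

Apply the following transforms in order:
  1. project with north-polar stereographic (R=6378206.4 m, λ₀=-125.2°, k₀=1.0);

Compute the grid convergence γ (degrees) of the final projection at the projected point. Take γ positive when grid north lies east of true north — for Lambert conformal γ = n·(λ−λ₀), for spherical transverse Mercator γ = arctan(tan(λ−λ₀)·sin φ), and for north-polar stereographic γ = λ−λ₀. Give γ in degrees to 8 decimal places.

start: φ=22.512549°, λ=-158.319069°, h=0.000 m
→ into stereo (λ₀=-125.2°): φ=22.51254900°, λ−λ₀=-33.11906900°
convergence γ = -33.11906900°

-33.11906900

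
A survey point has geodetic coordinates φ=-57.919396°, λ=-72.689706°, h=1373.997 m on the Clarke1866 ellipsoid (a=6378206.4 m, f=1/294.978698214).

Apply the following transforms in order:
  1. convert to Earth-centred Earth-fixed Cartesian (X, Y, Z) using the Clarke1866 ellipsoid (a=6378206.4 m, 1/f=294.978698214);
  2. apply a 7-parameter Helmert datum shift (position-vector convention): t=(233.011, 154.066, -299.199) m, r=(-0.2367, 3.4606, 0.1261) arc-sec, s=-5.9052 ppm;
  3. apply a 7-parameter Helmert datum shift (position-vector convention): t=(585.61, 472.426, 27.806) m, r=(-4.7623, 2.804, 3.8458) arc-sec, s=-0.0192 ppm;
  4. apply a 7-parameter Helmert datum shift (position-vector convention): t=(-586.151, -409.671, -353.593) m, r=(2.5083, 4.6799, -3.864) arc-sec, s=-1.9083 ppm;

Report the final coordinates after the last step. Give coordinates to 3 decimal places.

X=1010566.283 m, Y=-3242515.426 m, Z=-5382536.888 m

start: φ=-57.919396°, λ=-72.689706°, h=1373.997 m
→ ECEF (a=6378206.400, f=1/294.978698214): X=1010625.6024, Y=-3242693.1703, Z=-5381939.5739
→ Helmert 7p (PV): X=1010764.3332, Y=-3242525.5137, Z=-5382220.2260
→ Helmert 7p (PV): X=1011337.2137, Y=-3242158.4460, Z=-5382131.1928
→ Helmert 7p (PV): X=1010566.2830, Y=-3242515.4258, Z=-5382536.8875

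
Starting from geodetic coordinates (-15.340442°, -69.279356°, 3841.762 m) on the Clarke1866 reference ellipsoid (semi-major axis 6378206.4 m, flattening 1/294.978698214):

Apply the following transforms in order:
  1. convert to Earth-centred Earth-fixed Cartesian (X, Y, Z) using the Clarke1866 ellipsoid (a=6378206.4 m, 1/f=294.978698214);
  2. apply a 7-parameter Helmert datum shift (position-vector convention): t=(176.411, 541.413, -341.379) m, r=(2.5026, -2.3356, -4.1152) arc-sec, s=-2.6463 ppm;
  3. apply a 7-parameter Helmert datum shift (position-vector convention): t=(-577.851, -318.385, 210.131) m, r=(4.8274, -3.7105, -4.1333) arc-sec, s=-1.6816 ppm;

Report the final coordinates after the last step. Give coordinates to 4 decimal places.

X=2177516.0683 m, Y=-5757700.0395 m, Z=-1677635.7505 m

start: φ=-15.340442°, λ=-69.279356°, h=3841.762 m
→ ECEF (a=6378206.400, f=1/294.978698214): X=2178108.0079, Y=-5757920.5000, Z=-1677371.0038
→ Helmert 7p (PV): X=2178182.7720, Y=-5757386.9539, Z=-1677753.1410
→ Helmert 7p (PV): X=2177516.0683, Y=-5757700.0395, Z=-1677635.7505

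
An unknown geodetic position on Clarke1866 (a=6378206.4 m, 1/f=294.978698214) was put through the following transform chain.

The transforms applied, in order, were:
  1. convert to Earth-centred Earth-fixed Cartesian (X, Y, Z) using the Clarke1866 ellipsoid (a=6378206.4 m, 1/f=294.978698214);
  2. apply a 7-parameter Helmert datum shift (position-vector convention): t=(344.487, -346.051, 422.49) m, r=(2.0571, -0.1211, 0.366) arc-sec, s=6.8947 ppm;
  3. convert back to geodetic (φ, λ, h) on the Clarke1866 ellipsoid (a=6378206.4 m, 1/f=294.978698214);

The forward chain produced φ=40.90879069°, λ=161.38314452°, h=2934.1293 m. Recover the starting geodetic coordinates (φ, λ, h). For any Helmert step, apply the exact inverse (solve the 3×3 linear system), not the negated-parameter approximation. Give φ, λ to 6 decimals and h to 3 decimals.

φ=40.903192°, λ=161.379982°, h=2943.717 m

start: φ=40.908791°, λ=161.383145°, h=2934.129 m
→ ECEF (a=6378206.400, f=1/294.978698214): X=-4576867.4317, Y=1541785.1471, Z=4156495.7182
→ Helmert⁻¹: X=-4577175.1839, Y=1542170.1360, Z=4156031.8806
→ geod (Bowring, a=6378206.400): φ=40.90319200°, λ=161.37998200°, h=2943.7170 m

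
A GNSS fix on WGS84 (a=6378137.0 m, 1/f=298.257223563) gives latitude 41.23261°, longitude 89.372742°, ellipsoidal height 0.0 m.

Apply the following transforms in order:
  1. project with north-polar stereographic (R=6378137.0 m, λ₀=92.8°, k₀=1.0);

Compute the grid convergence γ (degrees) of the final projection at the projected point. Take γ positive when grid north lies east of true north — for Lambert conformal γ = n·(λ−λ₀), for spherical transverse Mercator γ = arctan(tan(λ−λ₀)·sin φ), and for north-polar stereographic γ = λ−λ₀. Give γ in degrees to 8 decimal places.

-3.42725800

start: φ=41.232610°, λ=89.372742°, h=0.000 m
→ into stereo (λ₀=92.8°): φ=41.23261000°, λ−λ₀=-3.42725800°
convergence γ = -3.42725800°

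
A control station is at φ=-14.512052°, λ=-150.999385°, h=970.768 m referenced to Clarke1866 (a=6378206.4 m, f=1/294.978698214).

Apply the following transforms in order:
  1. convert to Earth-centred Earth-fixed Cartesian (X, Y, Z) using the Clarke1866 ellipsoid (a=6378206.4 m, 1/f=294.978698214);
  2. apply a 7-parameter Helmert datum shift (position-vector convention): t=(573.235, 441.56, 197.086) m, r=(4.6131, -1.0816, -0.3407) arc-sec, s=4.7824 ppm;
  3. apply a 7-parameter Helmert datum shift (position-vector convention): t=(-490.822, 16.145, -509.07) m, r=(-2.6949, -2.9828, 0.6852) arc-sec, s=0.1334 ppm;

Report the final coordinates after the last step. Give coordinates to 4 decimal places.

X=-5402368.2455 m, Y=-2994259.7700 m, Z=-1588490.8488 m

start: φ=-14.512052°, λ=-150.999385°, h=970.768 m
→ ECEF (a=6378206.400, f=1/294.978698214): X=-5402460.3918, Y=-2994708.5021, Z=-1588036.7556
→ Helmert 7p (PV): X=-5401909.6128, Y=-2994236.8239, Z=-1587942.5703
→ Helmert 7p (PV): X=-5402368.2455, Y=-2994259.7700, Z=-1588490.8488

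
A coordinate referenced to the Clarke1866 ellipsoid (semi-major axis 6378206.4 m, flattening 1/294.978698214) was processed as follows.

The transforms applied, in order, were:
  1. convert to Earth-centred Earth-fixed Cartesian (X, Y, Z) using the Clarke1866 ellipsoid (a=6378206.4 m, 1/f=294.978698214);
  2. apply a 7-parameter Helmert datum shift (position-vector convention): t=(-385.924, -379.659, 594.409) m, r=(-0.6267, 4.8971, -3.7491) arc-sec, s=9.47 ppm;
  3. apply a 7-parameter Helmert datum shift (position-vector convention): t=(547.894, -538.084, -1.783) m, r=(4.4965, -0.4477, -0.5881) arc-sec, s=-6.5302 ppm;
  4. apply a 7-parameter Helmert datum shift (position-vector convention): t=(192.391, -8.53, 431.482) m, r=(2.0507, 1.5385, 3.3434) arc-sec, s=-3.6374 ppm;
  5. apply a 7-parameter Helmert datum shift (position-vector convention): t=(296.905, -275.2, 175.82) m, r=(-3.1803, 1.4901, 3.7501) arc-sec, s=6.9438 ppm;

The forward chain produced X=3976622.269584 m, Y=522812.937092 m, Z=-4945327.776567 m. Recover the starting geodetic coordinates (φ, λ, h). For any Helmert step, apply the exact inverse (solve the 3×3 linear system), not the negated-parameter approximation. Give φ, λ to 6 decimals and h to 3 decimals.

φ=-51.155081°, λ=7.506013°, h=2798.693 m

start: X=3976622.2696, Y=522812.9371, Z=-4945327.7766 m
→ Helmert⁻¹: X=3976342.9911, Y=523088.4623, Z=-4945432.4650
→ Helmert⁻¹: X=3976210.4306, Y=522985.2715, Z=-4945857.4787
→ Helmert⁻¹: X=3975676.2711, Y=523430.2906, Z=-4945908.0332
→ Helmert⁻¹: X=3976132.4554, Y=523892.2886, Z=-4946359.6070
→ geod (Bowring, a=6378206.400): φ=-51.15508100°, λ=7.50601300°, h=2798.6930 m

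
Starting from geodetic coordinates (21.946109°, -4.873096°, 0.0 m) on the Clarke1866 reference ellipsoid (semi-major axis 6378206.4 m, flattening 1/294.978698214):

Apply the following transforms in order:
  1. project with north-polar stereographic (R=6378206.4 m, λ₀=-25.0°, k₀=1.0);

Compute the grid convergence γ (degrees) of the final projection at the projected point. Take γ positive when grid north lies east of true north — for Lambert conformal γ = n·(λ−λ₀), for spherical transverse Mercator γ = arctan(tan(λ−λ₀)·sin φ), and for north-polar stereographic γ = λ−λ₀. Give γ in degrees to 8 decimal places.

start: φ=21.946109°, λ=-4.873096°, h=0.000 m
→ into stereo (λ₀=-25.0°): φ=21.94610900°, λ−λ₀=20.12690400°
convergence γ = 20.12690400°

20.12690400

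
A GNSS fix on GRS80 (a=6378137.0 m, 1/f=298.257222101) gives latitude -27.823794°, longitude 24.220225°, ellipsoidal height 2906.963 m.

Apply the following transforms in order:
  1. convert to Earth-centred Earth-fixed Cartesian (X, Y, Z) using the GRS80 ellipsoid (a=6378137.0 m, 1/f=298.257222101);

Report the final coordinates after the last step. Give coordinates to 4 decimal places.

start: φ=-27.823794°, λ=24.220225°, h=2906.963 m
→ ECEF (a=6378137.000, f=1/298.257222101): X=5150318.4026, Y=2316830.4374, Z=-2960606.9016

X=5150318.4026 m, Y=2316830.4374 m, Z=-2960606.9016 m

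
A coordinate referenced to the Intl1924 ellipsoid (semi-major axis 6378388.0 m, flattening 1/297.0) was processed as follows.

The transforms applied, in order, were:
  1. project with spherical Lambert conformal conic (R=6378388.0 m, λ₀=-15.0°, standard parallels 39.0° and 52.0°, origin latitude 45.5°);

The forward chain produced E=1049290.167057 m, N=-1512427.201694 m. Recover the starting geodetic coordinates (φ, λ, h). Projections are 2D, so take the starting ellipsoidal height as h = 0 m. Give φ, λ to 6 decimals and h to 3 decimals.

φ=31.327150°, λ=-4.180764°, h=0.000 m

start: E=1049290.1671, N=-1512427.2017 m
→ lcc⁻¹: φ=31.32715000°, λ=-4.18076400°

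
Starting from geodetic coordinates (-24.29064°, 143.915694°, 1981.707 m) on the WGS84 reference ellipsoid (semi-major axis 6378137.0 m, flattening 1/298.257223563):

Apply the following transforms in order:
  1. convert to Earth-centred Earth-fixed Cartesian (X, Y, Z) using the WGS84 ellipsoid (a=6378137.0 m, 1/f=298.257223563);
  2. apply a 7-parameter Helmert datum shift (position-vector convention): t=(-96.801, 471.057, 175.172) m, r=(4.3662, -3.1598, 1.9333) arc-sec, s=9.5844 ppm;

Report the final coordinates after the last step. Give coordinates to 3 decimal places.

X=-4702431.193 m, Y=3427516.588 m, Z=-2608322.903 m

start: φ=-24.290640°, λ=143.915694°, h=1981.707 m
→ ECEF (a=6378137.000, f=1/298.257223563): X=-4702297.1623, Y=3427001.5432, Z=-2608473.5822
→ Helmert 7p (PV): X=-4702431.1933, Y=3427516.5879, Z=-2608322.9034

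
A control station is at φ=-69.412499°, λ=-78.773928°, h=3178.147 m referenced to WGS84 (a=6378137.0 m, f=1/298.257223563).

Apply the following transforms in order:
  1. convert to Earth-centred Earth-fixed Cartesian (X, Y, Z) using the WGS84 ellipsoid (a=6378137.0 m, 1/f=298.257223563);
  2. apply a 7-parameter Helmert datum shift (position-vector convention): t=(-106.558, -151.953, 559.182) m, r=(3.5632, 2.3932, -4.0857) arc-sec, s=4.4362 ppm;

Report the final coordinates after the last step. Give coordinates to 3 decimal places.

X=437914.894 m, Y=-2207524.947 m, Z=-5950794.059 m

start: φ=-69.412499°, λ=-78.773928°, h=3178.147 m
→ ECEF (a=6378137.000, f=1/298.257223563): X=438132.2841, Y=-2207457.3308, Z=-5951283.6224
→ Helmert 7p (PV): X=437914.8938, Y=-2207524.9469, Z=-5950794.0587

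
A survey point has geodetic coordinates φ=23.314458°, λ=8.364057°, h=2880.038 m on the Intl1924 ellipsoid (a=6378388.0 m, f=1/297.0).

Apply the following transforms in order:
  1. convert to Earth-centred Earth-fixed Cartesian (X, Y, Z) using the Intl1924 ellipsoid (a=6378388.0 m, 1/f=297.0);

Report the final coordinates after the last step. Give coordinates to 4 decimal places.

start: φ=23.314458°, λ=8.364057°, h=2880.038 m
→ ECEF (a=6378388.000, f=1/297.0): X=5800938.6092, Y=852890.0126, Z=2509911.1319

X=5800938.6092 m, Y=852890.0126 m, Z=2509911.1319 m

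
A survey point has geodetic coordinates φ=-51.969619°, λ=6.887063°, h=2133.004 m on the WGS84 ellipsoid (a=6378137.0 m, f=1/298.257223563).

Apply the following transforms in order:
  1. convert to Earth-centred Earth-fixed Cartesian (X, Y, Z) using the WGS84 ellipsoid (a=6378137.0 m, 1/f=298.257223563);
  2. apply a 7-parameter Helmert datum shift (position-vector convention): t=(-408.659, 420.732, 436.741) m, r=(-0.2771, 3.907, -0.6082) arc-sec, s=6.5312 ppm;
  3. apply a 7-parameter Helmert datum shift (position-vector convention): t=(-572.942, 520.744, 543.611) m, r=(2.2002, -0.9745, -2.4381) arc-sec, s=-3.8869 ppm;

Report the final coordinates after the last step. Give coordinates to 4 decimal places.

start: φ=-51.969619°, λ=6.887063°, h=2133.004 m
→ ECEF (a=6378137.000, f=1/298.257223563): X=3910516.1781, Y=472328.5807, Z=-5002401.5879
→ Helmert 7p (PV): X=3910039.6977, Y=472734.1464, Z=-5002072.2253
→ Helmert 7p (PV): X=3909480.7778, Y=473260.1918, Z=-5001485.6563

X=3909480.7778 m, Y=473260.1918 m, Z=-5001485.6563 m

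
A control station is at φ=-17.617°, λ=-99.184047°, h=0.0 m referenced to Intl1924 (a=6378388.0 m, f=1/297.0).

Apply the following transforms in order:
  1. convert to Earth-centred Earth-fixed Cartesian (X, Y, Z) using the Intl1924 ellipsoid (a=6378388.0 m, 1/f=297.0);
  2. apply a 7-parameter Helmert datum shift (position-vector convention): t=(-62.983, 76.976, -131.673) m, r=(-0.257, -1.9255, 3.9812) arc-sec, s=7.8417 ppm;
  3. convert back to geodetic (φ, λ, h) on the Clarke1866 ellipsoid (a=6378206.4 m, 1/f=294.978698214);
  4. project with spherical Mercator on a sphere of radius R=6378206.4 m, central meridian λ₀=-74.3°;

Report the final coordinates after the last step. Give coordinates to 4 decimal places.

start: φ=-17.617000°, λ=-99.184047°, h=0.000 m
→ ECEF (a=6378388.000, f=1/297.0): X=-970585.2568, Y=-6003164.5988, Z=-1918049.2767
→ Helmert 7p (PV): X=-970522.0751, Y=-6003155.8215, Z=-1918197.5712
→ geod (Bowring, a=6378206.400): φ=-17.61909015°, λ=-99.18347254°, h=221.9987 m
→ merc (R=6378206.4, λ₀=-74.3°): E=-2770045.6323, N=-1993033.1601

E=-2770045.6323 m, N=-1993033.1601 m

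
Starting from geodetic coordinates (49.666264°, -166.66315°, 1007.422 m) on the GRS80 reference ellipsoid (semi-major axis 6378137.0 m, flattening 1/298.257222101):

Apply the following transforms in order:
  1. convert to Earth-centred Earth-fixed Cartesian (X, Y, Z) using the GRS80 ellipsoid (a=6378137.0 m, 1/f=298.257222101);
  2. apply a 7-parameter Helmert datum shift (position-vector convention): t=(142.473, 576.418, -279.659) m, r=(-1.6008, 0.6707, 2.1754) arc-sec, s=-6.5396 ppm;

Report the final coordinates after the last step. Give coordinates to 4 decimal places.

X=-4025118.7517 m, Y=-953699.9692 m, Z=4839323.1691 m

start: φ=49.666264°, λ=-166.663150°, h=1007.422 m
→ ECEF (a=6378137.000, f=1/298.257222101): X=-4025313.3496, Y=-954277.7341, Z=4839613.9825
→ Helmert 7p (PV): X=-4025118.7517, Y=-953699.9692, Z=4839323.1691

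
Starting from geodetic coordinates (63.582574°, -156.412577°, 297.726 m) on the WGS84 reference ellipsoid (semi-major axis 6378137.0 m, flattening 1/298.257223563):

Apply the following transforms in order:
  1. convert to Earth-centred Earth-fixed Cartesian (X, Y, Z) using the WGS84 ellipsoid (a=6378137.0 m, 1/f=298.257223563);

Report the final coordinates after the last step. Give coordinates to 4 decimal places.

X=-2607726.1759 m, Y=-1138605.9366 m, Z=5689431.0365 m

start: φ=63.582574°, λ=-156.412577°, h=297.726 m
→ ECEF (a=6378137.000, f=1/298.257223563): X=-2607726.1759, Y=-1138605.9366, Z=5689431.0365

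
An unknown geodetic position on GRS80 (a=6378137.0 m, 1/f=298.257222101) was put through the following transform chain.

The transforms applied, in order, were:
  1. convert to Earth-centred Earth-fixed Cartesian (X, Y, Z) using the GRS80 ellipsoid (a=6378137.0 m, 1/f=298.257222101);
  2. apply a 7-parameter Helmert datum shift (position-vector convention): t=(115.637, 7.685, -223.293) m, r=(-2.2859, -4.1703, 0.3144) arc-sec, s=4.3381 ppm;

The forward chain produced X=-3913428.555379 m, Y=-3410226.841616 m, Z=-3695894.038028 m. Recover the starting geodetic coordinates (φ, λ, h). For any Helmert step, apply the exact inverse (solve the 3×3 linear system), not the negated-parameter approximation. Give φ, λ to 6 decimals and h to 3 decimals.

φ=-35.630530°, λ=-138.932308°, h=1140.870 m

start: X=-3913428.5554, Y=-3410226.8416, Z=-3695894.0380 m
→ Helmert⁻¹: X=-3913607.1317, Y=-3410172.8113, Z=-3695613.3796
→ geod (Bowring, a=6378137.000): φ=-35.63053000°, λ=-138.93230800°, h=1140.8700 m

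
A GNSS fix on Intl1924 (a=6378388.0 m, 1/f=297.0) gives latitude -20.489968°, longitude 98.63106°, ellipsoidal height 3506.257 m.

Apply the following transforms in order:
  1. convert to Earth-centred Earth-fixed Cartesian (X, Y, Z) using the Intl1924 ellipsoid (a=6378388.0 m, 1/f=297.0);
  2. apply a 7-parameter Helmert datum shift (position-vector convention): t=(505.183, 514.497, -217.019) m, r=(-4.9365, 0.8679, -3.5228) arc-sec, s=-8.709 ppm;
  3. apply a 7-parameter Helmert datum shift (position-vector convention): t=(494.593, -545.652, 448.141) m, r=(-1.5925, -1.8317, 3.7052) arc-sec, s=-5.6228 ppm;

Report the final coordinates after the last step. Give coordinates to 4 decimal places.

start: φ=-20.489968°, λ=98.631060°, h=3506.257 m
→ ECEF (a=6378388.000, f=1/297.0): X=-897516.0379, Y=5912867.2354, Z=-2219843.9605
→ Helmert 7p (PV): X=-896911.3937, Y=5913292.4391, Z=-2220179.3808
→ Helmert 7p (PV): X=-896498.2635, Y=5912680.2853, Z=-2219772.3753

X=-896498.2635 m, Y=5912680.2853 m, Z=-2219772.3753 m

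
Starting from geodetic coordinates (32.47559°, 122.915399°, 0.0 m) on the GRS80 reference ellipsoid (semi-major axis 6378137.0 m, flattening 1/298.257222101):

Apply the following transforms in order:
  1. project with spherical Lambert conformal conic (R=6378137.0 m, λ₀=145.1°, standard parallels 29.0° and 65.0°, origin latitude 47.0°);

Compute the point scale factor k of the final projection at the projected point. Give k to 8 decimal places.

start: φ=32.475590°, λ=122.915399°, h=0.000 m
→ into lcc (λ₀=145.1°): φ=32.47559000°, λ−λ₀=-22.18460100°
scale k = 0.98367925

0.98367925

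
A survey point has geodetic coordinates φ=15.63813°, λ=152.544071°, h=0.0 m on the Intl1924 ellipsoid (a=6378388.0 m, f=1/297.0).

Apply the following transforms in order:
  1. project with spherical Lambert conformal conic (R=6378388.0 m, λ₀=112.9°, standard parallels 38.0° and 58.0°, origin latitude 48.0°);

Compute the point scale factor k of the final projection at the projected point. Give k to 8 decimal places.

1.13808856

start: φ=15.638130°, λ=152.544071°, h=0.000 m
→ into lcc (λ₀=112.9°): φ=15.63813000°, λ−λ₀=39.64407100°
scale k = 1.13808856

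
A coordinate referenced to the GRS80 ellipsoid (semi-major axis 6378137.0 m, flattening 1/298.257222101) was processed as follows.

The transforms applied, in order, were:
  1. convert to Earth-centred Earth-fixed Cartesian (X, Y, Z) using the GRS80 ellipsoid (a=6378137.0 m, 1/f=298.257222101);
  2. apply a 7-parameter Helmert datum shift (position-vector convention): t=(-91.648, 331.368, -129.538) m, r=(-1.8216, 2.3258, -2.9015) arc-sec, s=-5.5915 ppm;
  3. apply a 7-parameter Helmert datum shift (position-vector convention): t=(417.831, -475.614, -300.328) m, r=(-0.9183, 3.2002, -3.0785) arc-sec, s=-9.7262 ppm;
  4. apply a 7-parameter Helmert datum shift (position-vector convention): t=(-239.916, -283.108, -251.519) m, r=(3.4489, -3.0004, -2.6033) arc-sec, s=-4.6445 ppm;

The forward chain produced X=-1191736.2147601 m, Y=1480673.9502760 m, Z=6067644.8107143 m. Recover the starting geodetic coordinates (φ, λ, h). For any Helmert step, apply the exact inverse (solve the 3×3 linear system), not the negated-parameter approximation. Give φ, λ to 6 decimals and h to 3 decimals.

start: X=-1191736.2148, Y=1480673.9503, Z=6067644.8107 m
→ Helmert⁻¹: X=-1191432.2592, Y=1481050.3594, Z=6067917.0789
→ Helmert⁻¹: X=-1191977.9430, Y=1481495.5767, Z=6068264.5303
→ Helmert⁻¹: X=-1191982.2203, Y=1481102.1308, Z=6068427.6396
→ geod (Bowring, a=6378137.000): φ=72.71420900°, λ=128.82690500°, h=613.8650 m

φ=72.714209°, λ=128.826905°, h=613.865 m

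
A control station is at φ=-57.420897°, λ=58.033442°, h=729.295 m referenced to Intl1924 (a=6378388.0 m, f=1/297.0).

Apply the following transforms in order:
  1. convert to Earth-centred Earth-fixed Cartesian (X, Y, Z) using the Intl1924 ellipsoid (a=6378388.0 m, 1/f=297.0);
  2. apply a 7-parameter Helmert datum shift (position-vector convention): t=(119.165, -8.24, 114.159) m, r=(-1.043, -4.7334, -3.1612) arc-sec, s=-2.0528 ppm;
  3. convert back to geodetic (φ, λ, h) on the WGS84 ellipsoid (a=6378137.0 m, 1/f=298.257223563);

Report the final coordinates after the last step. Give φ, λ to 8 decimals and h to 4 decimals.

start: φ=-57.420897°, λ=58.033442°, h=729.295 m
→ ECEF (a=6378388.000, f=1/297.0): X=1822886.1337, Y=2921020.0353, Z=-5352010.8598
→ Helmert 7p (PV): X=1823169.1425, Y=2920950.7987, Z=-5351858.6528
→ geod (Bowring, a=6378137.000): φ=-57.41872647°, λ=58.02883689°, h=836.2861 m

φ=-57.41872647°, λ=58.02883689°, h=836.2861 m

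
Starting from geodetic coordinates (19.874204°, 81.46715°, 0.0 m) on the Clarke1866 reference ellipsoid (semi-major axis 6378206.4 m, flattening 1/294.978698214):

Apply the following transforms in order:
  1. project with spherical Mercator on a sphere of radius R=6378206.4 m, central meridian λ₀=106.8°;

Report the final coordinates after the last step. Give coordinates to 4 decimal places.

start: φ=19.874204°, λ=81.467150°, h=0.000 m
→ merc (R=6378206.4, λ₀=106.8°): E=-2820070.6470, N=2258159.1737

E=-2820070.6470 m, N=2258159.1737 m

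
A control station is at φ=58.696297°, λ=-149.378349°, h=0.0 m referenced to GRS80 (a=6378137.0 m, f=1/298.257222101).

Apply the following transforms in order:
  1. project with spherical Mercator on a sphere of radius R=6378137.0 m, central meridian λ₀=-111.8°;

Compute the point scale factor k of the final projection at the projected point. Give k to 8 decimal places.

start: φ=58.696297°, λ=-149.378349°, h=0.000 m
→ into merc (λ₀=-111.8°): φ=58.69629700°, λ−λ₀=-37.57834900°
scale k = 1.92465242

1.92465242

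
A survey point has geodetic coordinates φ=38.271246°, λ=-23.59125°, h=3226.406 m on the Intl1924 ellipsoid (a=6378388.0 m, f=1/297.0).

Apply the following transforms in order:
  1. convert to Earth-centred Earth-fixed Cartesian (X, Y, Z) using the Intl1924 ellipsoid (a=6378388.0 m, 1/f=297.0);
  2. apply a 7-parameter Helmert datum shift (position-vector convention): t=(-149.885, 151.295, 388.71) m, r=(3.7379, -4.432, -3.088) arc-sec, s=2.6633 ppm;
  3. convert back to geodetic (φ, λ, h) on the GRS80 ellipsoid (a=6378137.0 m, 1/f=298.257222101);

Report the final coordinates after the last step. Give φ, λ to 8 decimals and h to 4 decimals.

start: φ=38.271246°, λ=-23.591250°, h=3226.406 m
→ ECEF (a=6378388.000, f=1/297.0): X=4597326.8582, Y=-2007686.6779, Z=3931187.9473
→ Helmert 7p (PV): X=4597074.6906, Y=-2007680.7975, Z=3931649.5269
→ geod (Bowring, a=6378137.000): φ=38.27501126°, λ=-23.59234113°, h=3545.0608 m

φ=38.27501126°, λ=-23.59234113°, h=3545.0608 m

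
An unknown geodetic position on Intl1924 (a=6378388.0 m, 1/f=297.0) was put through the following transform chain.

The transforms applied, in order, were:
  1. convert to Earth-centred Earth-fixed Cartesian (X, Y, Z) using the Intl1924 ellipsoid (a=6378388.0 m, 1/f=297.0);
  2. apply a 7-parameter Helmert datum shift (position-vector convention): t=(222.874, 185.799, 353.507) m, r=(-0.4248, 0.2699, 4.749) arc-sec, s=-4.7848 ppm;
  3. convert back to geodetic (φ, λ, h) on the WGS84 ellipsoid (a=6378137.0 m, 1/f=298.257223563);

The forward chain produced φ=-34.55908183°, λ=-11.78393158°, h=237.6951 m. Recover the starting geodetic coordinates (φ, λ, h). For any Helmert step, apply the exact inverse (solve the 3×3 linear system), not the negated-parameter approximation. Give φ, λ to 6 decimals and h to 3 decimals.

start: φ=-34.559082°, λ=-11.783932°, h=237.695 m
→ ECEF (a=6378137.000, f=1/298.257223563): X=5147699.0605, Y=-1073903.7887, Z=-3597826.2365
→ Helmert⁻¹: X=5147480.7923, Y=-1074205.8312, Z=-3598192.4370
→ geod (Bowring, a=6378388.000): φ=-34.56334600°, λ=-11.78763900°, h=98.6190 m

φ=-34.563346°, λ=-11.787639°, h=98.619 m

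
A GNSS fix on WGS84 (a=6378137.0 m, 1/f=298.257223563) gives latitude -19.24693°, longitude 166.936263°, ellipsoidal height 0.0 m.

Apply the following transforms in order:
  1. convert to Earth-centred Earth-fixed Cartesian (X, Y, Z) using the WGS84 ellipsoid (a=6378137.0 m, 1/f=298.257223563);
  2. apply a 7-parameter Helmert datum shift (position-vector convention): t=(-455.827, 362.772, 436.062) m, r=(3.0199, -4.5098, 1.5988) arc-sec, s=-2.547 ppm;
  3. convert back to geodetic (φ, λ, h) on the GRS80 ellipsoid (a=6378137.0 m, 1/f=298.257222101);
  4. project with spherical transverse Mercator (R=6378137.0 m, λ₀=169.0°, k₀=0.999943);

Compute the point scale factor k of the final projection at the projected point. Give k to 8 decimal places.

1.00052275

start: φ=-19.246930°, λ=166.936263°, h=0.000 m
→ ECEF (a=6378137.000, f=1/298.257223563): X=-5867931.6391, Y=1361596.0620, Z=-2089174.5944
→ Helmert 7p (PV): X=-5868337.3966, Y=1361940.4699, Z=-2088841.5732
→ geod (Bowring, a=6378137.000): φ=-19.24268104°, λ=166.93394447°, h=336.9060 m
→ into tm (λ₀=169.0°): φ=-19.24268104°, λ−λ₀=-2.06605553°
scale k = 1.00052275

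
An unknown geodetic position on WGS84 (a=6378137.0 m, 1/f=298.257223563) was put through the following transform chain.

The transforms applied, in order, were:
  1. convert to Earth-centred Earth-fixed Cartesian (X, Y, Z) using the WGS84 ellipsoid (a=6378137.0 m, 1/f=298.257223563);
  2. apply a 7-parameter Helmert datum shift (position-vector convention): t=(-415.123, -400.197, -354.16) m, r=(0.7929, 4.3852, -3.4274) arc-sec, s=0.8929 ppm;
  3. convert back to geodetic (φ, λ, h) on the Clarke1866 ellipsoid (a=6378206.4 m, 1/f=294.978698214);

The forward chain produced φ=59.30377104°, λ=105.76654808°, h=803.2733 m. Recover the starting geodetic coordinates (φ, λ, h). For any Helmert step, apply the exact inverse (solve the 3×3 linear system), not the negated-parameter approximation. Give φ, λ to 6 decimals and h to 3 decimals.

φ=59.300873°, λ=105.760442°, h=1134.642 m

start: φ=59.303771°, λ=105.766548°, h=803.273 m
→ ECEF (a=6378206.400, f=1/294.978698214): X=-887045.3142, Y=3141751.8595, Z=5461780.2839
→ Helmert⁻¹: X=-886797.7356, Y=3142155.5122, Z=5462098.6346
→ geod (Bowring, a=6378137.000): φ=59.30087300°, λ=105.76044200°, h=1134.6420 m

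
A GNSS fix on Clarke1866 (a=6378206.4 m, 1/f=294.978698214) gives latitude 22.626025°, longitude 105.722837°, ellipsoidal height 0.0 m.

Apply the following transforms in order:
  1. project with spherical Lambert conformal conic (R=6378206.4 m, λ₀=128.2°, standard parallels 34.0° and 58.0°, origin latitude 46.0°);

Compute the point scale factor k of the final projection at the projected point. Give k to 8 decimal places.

1.05807247

start: φ=22.626025°, λ=105.722837°, h=0.000 m
→ into lcc (λ₀=128.2°): φ=22.62602500°, λ−λ₀=-22.47716300°
scale k = 1.05807247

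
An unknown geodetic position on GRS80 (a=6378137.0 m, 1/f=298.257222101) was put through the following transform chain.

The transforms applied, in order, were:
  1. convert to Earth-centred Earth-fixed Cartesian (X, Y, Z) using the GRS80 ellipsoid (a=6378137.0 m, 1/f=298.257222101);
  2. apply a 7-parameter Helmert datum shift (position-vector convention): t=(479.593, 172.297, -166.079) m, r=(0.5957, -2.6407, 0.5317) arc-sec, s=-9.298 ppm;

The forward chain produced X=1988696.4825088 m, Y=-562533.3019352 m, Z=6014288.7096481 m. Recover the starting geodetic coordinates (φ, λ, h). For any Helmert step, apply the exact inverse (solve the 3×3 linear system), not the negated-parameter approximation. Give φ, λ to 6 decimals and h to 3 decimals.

start: X=1988696.4825, Y=-562533.3019, Z=6014288.7096 m
→ Helmert⁻¹: X=1988310.9259, Y=-562698.5863, Z=6014486.8814
→ geod (Bowring, a=6378137.000): φ=71.15673000°, λ=-15.80168900°, h=564.7250 m

φ=71.156730°, λ=-15.801689°, h=564.725 m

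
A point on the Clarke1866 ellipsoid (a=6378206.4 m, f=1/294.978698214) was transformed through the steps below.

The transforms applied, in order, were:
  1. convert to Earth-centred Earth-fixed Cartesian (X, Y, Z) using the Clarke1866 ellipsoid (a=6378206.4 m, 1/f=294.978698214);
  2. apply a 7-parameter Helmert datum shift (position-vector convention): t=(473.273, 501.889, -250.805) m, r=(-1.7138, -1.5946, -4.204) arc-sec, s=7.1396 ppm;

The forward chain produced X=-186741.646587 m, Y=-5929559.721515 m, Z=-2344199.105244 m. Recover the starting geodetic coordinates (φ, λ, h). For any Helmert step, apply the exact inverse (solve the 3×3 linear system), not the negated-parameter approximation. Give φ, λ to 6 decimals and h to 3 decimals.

start: X=-186741.6466, Y=-5929559.7215, Z=-2344199.1052 m
→ Helmert⁻¹: X=-187110.8411, Y=-5930003.6107, Z=-2343979.3898
→ geod (Bowring, a=6378206.400): φ=-21.69111000°, λ=-91.80726800°, h=3925.8100 m

φ=-21.691110°, λ=-91.807268°, h=3925.810 m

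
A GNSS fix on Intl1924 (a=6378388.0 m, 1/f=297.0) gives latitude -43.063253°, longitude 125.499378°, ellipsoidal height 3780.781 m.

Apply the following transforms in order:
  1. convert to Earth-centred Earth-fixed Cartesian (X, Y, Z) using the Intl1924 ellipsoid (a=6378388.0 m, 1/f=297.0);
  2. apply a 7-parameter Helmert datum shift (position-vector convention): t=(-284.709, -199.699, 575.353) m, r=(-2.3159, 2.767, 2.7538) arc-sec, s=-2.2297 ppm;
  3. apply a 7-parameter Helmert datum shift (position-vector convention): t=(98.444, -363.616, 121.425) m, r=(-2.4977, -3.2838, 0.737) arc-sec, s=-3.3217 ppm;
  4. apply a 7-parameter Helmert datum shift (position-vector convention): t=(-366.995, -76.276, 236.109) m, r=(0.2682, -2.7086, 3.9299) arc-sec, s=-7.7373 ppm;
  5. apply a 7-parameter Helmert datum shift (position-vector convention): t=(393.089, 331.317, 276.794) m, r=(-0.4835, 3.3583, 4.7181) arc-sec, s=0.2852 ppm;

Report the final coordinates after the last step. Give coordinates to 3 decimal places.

X=-2712271.263 m, Y=3801435.692 m, Z=-4334120.524 m

start: φ=-43.063253°, λ=125.499378°, h=3780.781 m
→ ECEF (a=6378388.000, f=1/297.0): X=-2711919.8442, Y=3802058.7062, Z=-4335295.6282
→ Helmert 7p (PV): X=-2712307.4239, Y=3801765.6478, Z=-4334716.9177
→ Helmert 7p (PV): X=-2712144.5445, Y=3801327.2225, Z=-4334670.3108
→ Helmert 7p (PV): X=-2712506.0588, Y=3801175.4974, Z=-4334431.3352
→ Helmert 7p (PV): X=-2712271.2626, Y=3801435.6924, Z=-4334120.5239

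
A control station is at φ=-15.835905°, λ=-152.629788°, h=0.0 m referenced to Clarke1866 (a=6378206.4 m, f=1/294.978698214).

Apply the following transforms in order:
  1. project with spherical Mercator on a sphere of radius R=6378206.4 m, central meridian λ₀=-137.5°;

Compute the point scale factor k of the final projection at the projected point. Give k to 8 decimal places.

1.03945006

start: φ=-15.835905°, λ=-152.629788°, h=0.000 m
→ into merc (λ₀=-137.5°): φ=-15.83590500°, λ−λ₀=-15.12978800°
scale k = 1.03945006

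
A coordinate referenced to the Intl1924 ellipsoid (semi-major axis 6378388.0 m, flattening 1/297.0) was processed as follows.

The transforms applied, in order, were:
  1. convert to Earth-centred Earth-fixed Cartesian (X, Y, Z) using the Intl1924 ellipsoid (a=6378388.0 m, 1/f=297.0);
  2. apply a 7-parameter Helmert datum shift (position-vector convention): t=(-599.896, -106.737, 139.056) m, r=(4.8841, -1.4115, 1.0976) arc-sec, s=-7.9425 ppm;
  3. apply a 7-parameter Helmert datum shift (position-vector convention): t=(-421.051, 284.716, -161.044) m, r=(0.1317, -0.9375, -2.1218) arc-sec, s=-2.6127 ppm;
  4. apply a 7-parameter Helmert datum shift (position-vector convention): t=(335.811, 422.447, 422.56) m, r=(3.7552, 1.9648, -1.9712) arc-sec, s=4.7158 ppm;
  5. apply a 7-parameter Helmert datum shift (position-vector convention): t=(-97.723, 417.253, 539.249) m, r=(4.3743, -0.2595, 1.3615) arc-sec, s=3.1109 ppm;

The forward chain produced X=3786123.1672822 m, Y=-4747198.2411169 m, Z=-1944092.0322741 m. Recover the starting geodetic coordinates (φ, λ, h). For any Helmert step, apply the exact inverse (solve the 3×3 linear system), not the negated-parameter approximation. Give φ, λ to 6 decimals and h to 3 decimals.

φ=-17.867670°, λ=-51.426456°, h=889.121 m

start: X=3786123.1673, Y=-4747198.2411, Z=-1944092.0323 m
→ Helmert⁻¹: X=3786175.3273, Y=-4747666.9544, Z=-1944529.3103
→ Helmert⁻¹: X=3785885.5643, Y=-4748066.2369, Z=-1944820.1935
→ Helmert⁻¹: X=3786356.5140, Y=-4748325.6513, Z=-1944678.4080
→ Helmert⁻¹: X=3786947.9126, Y=-4748322.8281, Z=-1944746.3910
→ geod (Bowring, a=6378388.000): φ=-17.86767000°, λ=-51.42645600°, h=889.1210 m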